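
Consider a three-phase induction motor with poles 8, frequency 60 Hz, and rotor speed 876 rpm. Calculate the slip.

n_s = 120f/p = 120×60/8 = 900 rpm
s = (n_s − n)/n_s = (900 − 876)/900 = 0.0267

2.67 %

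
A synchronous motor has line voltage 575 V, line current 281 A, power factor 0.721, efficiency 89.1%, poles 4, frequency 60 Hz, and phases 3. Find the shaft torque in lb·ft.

703 lb·ft

P_in = √3·V·I·cosφ = 1.732 × 575 × 281 × 0.721 = 201770 W
P_out = η·P_in = 0.891 × 201770 = 179777 W
n = n_s = 120×60/4 = 1800 rpm (synchronous)
ω = 2π×1800/60 = 188.5 rad/s
τ = P_out/ω = 179777/188.5 = 953.7 N·m
In lb·ft: 953.7/1.356 = 703 lb·ft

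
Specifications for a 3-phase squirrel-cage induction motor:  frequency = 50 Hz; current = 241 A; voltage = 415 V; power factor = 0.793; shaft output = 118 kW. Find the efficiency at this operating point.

85.9 %

P_out = 118 kW = 118000 W
P_in = √3·V_L·I_L·cosφ = 1.732 × 415 × 241 × 0.793 = 137368 W
η = P_out / P_in = 118000 / 137368 = 0.859 = 85.9%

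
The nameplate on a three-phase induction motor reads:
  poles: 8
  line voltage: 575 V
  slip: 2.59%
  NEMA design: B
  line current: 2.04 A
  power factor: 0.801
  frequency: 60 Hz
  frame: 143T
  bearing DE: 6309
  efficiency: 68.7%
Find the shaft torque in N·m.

P_in = √3·V·I·cosφ = 1.732 × 575 × 2.04 × 0.801 = 1627 W
P_out = η·P_in = 0.687 × 1627 = 1118 W
n_s = 120×60/8 = 900 rpm; n = 900×(1−0.0259) = 877 rpm
ω = 2π×877/60 = 91.84 rad/s
τ = P_out/ω = 1118/91.84 = 12.2 N·m

12.2 N·m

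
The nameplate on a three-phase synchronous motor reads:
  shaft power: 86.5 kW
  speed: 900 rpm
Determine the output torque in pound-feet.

ω = 2π × 900/60 = 94.25 rad/s
τ = P/ω = 86500/94.25 = 917.8 N·m
In lb·ft: 917.8/1.356 = 677 lb·ft

677 lb·ft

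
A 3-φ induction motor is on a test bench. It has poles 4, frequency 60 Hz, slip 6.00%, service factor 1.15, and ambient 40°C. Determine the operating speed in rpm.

1692 rpm

n_s = 120f/p = 120×60/4 = 1800 rpm
n = n_s(1 − s) = 1800 × (1 − 0.06) = 1692 rpm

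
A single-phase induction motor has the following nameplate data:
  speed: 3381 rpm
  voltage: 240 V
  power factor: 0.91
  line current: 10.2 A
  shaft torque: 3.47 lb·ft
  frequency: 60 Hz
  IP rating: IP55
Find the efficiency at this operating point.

74.8 %

τ = 3.47 lb·ft × 1.356 = 4.705 N·m
ω = 2π × 3381/60 = 354.1 rad/s; P_out = τω = 4.705 × 354.1 = 1666 W
P_in = V·I·cosφ = 240 × 10.2 × 0.91 = 2228 W
η = P_out / P_in = 1666 / 2228 = 0.748 = 74.8%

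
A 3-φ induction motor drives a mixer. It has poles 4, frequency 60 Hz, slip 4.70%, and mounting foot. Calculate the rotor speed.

1715 rpm

n_s = 120f/p = 120×60/4 = 1800 rpm
n = n_s(1 − s) = 1800 × (1 − 0.047) = 1715 rpm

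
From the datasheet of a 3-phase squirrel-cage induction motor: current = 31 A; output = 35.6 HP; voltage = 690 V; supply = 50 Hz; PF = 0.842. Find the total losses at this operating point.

P_in = √3·V·I·cosφ = 1.732×690×31×0.842 = 31194 W
P_out = 35.6×746 = 26558 W
Losses = P_in − P_out = 31194 − 26558 = 4636 W

4640 W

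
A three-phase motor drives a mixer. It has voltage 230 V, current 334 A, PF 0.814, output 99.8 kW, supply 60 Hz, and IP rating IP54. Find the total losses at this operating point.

8510 W

P_in = √3·V·I·cosφ = 1.732×230×334×0.814 = 108305 W
P_out = 99800 W
Losses = P_in − P_out = 108305 − 99800 = 8505 W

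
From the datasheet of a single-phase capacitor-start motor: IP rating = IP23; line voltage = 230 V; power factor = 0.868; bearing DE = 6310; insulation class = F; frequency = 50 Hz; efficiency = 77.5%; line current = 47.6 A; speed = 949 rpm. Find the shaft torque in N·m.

74.1 N·m

P_in = V·I·cosφ = 230 × 47.6 × 0.868 = 9503 W
P_out = η·P_in = 0.775 × 9503 = 7365 W
n = 949 rpm
ω = 2π×949/60 = 99.38 rad/s
τ = P_out/ω = 7365/99.38 = 74.1 N·m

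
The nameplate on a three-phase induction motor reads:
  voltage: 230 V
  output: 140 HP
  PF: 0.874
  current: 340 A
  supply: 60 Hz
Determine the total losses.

13900 W

P_in = √3·V·I·cosφ = 1.732×230×340×0.874 = 118377 W
P_out = 140×746 = 104440 W
Losses = P_in − P_out = 118377 − 104440 = 13937 W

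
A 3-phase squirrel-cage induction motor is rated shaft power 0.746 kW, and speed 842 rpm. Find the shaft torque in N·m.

8.46 N·m

ω = 2π × 842/60 = 88.17 rad/s
τ = P/ω = 746/88.17 = 8.46 N·m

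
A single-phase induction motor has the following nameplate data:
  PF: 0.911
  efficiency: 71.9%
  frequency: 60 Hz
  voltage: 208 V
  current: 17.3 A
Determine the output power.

P_in = V·I·cosφ = 208 × 17.3 × 0.911 = 3278 W
P_out = η·P_in = 0.719 × 3278 = 2357 W

2.36 kW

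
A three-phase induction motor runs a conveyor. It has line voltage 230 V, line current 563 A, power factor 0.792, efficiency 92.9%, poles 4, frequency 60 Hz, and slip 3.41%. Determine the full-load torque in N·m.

P_in = √3·V·I·cosφ = 1.732 × 230 × 563 × 0.792 = 177627 W
P_out = η·P_in = 0.929 × 177627 = 165015 W
n_s = 120×60/4 = 1800 rpm; n = 1800×(1−0.0341) = 1739 rpm
ω = 2π×1739/60 = 182.1 rad/s
τ = P_out/ω = 165015/182.1 = 906 N·m

906 N·m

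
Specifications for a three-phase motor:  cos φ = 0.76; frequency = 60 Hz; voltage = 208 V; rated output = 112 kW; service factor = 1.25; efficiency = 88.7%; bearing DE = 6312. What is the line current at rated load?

P_out = 112 kW = 112000 W
P_in = P_out / η = 112000 / 0.887 = 126268 W
I_L = P_in / (√3·V_L·cosφ) = 126268 / (1.732 × 208 × 0.76) = 461 A

461 A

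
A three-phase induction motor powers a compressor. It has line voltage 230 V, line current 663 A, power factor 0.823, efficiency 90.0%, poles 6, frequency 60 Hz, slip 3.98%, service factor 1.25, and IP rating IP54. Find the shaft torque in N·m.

P_in = √3·V·I·cosφ = 1.732 × 230 × 663 × 0.823 = 217365 W
P_out = η·P_in = 0.9 × 217365 = 195629 W
n_s = 120×60/6 = 1200 rpm; n = 1200×(1−0.0398) = 1152 rpm
ω = 2π×1152/60 = 120.6 rad/s
τ = P_out/ω = 195629/120.6 = 1620 N·m

1620 N·m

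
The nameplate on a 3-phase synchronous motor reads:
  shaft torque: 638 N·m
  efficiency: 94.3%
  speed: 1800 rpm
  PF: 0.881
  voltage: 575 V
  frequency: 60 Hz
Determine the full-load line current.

ω = 2π×1800/60 = 188.5 rad/s; P_out = τω = 638 × 188.5 = 120263 W
P_in = P_out / η = 120263 / 0.943 = 127532 W
I_L = P_in / (√3·V_L·cosφ) = 127532 / (1.732 × 575 × 0.881) = 145 A

145 A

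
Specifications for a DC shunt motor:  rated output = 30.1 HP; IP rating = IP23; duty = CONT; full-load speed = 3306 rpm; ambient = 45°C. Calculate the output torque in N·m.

P_out = 30.1 × 746 = 22455 W
ω = 2π × 3306/60 = 346.2 rad/s
τ = P_out/ω = 22455/346.2 = 64.9 N·m

64.9 N·m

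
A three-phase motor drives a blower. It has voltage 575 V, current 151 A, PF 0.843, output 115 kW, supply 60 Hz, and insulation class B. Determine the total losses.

11.8 kW

P_in = √3·V·I·cosφ = 1.732×575×151×0.843 = 126771 W
P_out = 115000 W
Losses = P_in − P_out = 126771 − 115000 = 11771 W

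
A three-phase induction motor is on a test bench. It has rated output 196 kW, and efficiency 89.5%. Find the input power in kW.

P_out = 196000 W
P_in = P_out/η = 196000/0.895 = 218994 W = 219 kW

219 kW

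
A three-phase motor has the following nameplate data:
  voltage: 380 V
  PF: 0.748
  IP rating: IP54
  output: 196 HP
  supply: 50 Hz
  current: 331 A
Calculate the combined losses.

P_in = √3·V·I·cosφ = 1.732×380×331×0.748 = 162953 W
P_out = 196×746 = 146216 W
Losses = P_in − P_out = 162953 − 146216 = 16737 W

16.7 kW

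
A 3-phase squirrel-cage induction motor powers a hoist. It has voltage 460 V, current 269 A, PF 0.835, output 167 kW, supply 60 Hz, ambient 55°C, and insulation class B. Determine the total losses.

P_in = √3·V·I·cosφ = 1.732×460×269×0.835 = 178955 W
P_out = 167000 W
Losses = P_in − P_out = 178955 − 167000 = 11955 W

12 kW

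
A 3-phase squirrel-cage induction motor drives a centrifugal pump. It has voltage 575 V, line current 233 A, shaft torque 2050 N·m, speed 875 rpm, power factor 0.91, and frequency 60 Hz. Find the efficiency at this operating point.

ω = 2π × 875/60 = 91.63 rad/s; P_out = τω = 2050 × 91.63 = 187842 W
P_in = √3·V_L·I_L·cosφ = 1.732 × 575 × 233 × 0.91 = 211161 W
η = P_out / P_in = 187842 / 211161 = 0.890 = 89.0%

89.0 %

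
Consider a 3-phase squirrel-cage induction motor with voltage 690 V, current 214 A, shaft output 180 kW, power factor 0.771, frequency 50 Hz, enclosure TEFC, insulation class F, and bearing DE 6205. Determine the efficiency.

91.3 %

P_out = 180 kW = 180000 W
P_in = √3·V_L·I_L·cosφ = 1.732 × 690 × 214 × 0.771 = 197181 W
η = P_out / P_in = 180000 / 197181 = 0.913 = 91.3%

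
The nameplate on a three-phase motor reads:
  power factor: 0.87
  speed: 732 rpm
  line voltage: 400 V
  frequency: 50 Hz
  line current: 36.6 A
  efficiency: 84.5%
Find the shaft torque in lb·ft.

P_in = √3·V·I·cosφ = 1.732 × 400 × 36.6 × 0.87 = 22060 W
P_out = η·P_in = 0.845 × 22060 = 18641 W
n = 732 rpm
ω = 2π×732/60 = 76.65 rad/s
τ = P_out/ω = 18641/76.65 = 243.2 N·m
In lb·ft: 243.2/1.356 = 179 lb·ft

179 lb·ft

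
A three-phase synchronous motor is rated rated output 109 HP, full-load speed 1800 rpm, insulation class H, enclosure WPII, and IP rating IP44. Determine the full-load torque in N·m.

431 N·m

P_out = 109 × 746 = 81314 W
ω = 2π × 1800/60 = 188.5 rad/s
τ = P_out/ω = 81314/188.5 = 431 N·m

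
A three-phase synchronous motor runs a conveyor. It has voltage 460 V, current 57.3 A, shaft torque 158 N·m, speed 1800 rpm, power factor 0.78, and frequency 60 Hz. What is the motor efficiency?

ω = 2π × 1800/60 = 188.5 rad/s; P_out = τω = 158 × 188.5 = 29783 W
P_in = √3·V_L·I_L·cosφ = 1.732 × 460 × 57.3 × 0.78 = 35609 W
η = P_out / P_in = 29783 / 35609 = 0.836 = 83.6%

83.6 %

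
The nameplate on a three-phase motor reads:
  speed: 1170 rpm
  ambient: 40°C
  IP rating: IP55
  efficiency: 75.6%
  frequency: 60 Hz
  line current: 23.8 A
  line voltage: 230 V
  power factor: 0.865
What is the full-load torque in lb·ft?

P_in = √3·V·I·cosφ = 1.732 × 230 × 23.8 × 0.865 = 8201 W
P_out = η·P_in = 0.756 × 8201 = 6200 W
n = 1170 rpm
ω = 2π×1170/60 = 122.5 rad/s
τ = P_out/ω = 6200/122.5 = 50.61 N·m
In lb·ft: 50.61/1.356 = 37.3 lb·ft

37.3 lb·ft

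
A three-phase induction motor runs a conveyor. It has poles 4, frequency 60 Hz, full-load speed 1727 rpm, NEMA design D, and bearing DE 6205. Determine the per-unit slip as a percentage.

4.06 %

n_s = 120f/p = 120×60/4 = 1800 rpm
s = (n_s − n)/n_s = (1800 − 1727)/1800 = 0.0406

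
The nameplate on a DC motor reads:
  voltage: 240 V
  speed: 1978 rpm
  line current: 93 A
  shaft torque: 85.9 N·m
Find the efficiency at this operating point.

ω = 2π × 1978/60 = 207.1 rad/s; P_out = τω = 85.9 × 207.1 = 17790 W
P_in = V·I = 240 × 93 = 22320 W
η = P_out / P_in = 17790 / 22320 = 0.797 = 79.7%

79.7 %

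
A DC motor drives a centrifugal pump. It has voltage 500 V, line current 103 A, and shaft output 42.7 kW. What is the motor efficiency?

P_out = 42.7 kW = 42700 W
P_in = V·I = 500 × 103 = 51500 W
η = P_out / P_in = 42700 / 51500 = 0.829 = 82.9%

82.9 %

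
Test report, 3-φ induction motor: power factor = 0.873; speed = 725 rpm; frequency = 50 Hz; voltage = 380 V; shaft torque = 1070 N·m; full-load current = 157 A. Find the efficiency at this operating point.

90.1 %

ω = 2π × 725/60 = 75.92 rad/s; P_out = τω = 1070 × 75.92 = 81234 W
P_in = √3·V_L·I_L·cosφ = 1.732 × 380 × 157 × 0.873 = 90208 W
η = P_out / P_in = 81234 / 90208 = 0.901 = 90.1%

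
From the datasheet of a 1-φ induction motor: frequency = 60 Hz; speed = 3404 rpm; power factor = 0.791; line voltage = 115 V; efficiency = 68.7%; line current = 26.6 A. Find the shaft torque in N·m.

P_in = V·I·cosφ = 115 × 26.6 × 0.791 = 2420 W
P_out = η·P_in = 0.687 × 2420 = 1663 W
n = 3404 rpm
ω = 2π×3404/60 = 356.5 rad/s
τ = P_out/ω = 1663/356.5 = 4.66 N·m

4.66 N·m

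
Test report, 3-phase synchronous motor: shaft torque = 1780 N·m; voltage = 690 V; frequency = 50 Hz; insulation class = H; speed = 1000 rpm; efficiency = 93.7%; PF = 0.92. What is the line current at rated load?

ω = 2π×1000/60 = 104.7 rad/s; P_out = τω = 1780 × 104.7 = 186366 W
P_in = P_out / η = 186366 / 0.937 = 198896 W
I_L = P_in / (√3·V_L·cosφ) = 198896 / (1.732 × 690 × 0.92) = 181 A

181 A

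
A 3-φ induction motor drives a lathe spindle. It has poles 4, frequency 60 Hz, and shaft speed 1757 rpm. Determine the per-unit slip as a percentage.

2.39 %

n_s = 120f/p = 120×60/4 = 1800 rpm
s = (n_s − n)/n_s = (1800 − 1757)/1800 = 0.0239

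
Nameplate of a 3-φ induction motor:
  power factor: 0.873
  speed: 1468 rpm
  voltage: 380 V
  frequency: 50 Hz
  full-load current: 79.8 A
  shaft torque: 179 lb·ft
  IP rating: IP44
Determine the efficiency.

τ = 179 lb·ft × 1.356 = 242.7 N·m
ω = 2π × 1468/60 = 153.7 rad/s; P_out = τω = 242.7 × 153.7 = 37303 W
P_in = √3·V_L·I_L·cosφ = 1.732 × 380 × 79.8 × 0.873 = 45851 W
η = P_out / P_in = 37303 / 45851 = 0.814 = 81.4%

81.4 %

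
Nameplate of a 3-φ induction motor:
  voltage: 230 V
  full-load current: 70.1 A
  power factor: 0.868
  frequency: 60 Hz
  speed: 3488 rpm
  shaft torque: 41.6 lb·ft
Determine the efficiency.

85.0 %

τ = 41.6 lb·ft × 1.356 = 56.41 N·m
ω = 2π × 3488/60 = 365.3 rad/s; P_out = τω = 56.41 × 365.3 = 20607 W
P_in = √3·V_L·I_L·cosφ = 1.732 × 230 × 70.1 × 0.868 = 24239 W
η = P_out / P_in = 20607 / 24239 = 0.850 = 85.0%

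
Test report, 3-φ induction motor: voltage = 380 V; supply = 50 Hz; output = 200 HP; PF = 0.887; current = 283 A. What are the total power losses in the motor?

P_in = √3·V·I·cosφ = 1.732×380×283×0.887 = 165212 W
P_out = 200×746 = 149200 W
Losses = P_in − P_out = 165212 − 149200 = 16012 W

16000 W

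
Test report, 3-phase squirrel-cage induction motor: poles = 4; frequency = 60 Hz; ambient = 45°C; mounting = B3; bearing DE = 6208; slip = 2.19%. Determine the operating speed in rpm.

n_s = 120f/p = 120×60/4 = 1800 rpm
n = n_s(1 − s) = 1800 × (1 − 0.0219) = 1761 rpm

1761 rpm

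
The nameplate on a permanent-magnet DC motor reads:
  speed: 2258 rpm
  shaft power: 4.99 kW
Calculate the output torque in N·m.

21.1 N·m

ω = 2π × 2258/60 = 236.5 rad/s
τ = P/ω = 4990/236.5 = 21.1 N·m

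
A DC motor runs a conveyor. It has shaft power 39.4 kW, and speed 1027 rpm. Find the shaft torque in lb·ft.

ω = 2π × 1027/60 = 107.5 rad/s
τ = P/ω = 39400/107.5 = 366.5 N·m
In lb·ft: 366.5/1.356 = 270 lb·ft

270 lb·ft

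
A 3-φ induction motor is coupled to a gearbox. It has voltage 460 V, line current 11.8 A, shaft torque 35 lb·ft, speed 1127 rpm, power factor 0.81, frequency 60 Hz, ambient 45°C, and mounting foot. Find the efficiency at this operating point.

τ = 35 lb·ft × 1.356 = 47.46 N·m
ω = 2π × 1127/60 = 118 rad/s; P_out = τω = 47.46 × 118 = 5600 W
P_in = √3·V_L·I_L·cosφ = 1.732 × 460 × 11.8 × 0.81 = 7615 W
η = P_out / P_in = 5600 / 7615 = 0.735 = 73.5%

73.5 %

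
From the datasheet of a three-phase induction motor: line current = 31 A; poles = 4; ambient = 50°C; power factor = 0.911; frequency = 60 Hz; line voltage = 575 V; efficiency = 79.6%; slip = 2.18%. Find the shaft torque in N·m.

121 N·m

P_in = √3·V·I·cosφ = 1.732 × 575 × 31 × 0.911 = 28125 W
P_out = η·P_in = 0.796 × 28125 = 22388 W
n_s = 120×60/4 = 1800 rpm; n = 1800×(1−0.0218) = 1761 rpm
ω = 2π×1761/60 = 184.4 rad/s
τ = P_out/ω = 22388/184.4 = 121 N·m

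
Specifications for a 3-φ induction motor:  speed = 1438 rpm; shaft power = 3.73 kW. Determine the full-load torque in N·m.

ω = 2π × 1438/60 = 150.6 rad/s
τ = P/ω = 3730/150.6 = 24.8 N·m

24.8 N·m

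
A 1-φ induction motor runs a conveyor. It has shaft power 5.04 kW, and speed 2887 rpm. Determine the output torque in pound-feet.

12.3 lb·ft

ω = 2π × 2887/60 = 302.3 rad/s
τ = P/ω = 5040/302.3 = 16.67 N·m
In lb·ft: 16.67/1.356 = 12.3 lb·ft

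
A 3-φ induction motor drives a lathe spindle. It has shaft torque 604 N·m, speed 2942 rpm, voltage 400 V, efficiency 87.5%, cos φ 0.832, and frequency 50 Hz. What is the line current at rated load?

ω = 2π×2942/60 = 308.1 rad/s; P_out = τω = 604 × 308.1 = 186092 W
P_in = P_out / η = 186092 / 0.875 = 212677 W
I_L = P_in / (√3·V_L·cosφ) = 212677 / (1.732 × 400 × 0.832) = 369 A

369 A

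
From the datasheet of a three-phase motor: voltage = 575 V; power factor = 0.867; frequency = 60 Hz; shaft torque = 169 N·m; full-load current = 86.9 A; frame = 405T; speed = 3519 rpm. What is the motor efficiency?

ω = 2π × 3519/60 = 368.5 rad/s; P_out = τω = 169 × 368.5 = 62277 W
P_in = √3·V_L·I_L·cosφ = 1.732 × 575 × 86.9 × 0.867 = 75033 W
η = P_out / P_in = 62277 / 75033 = 0.830 = 83.0%

83.0 %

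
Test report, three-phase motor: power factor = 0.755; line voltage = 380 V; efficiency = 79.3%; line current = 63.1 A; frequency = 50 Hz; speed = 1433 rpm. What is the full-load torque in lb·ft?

P_in = √3·V·I·cosφ = 1.732 × 380 × 63.1 × 0.755 = 31355 W
P_out = η·P_in = 0.793 × 31355 = 24865 W
n = 1433 rpm
ω = 2π×1433/60 = 150.1 rad/s
τ = P_out/ω = 24865/150.1 = 165.7 N·m
In lb·ft: 165.7/1.356 = 122 lb·ft

122 lb·ft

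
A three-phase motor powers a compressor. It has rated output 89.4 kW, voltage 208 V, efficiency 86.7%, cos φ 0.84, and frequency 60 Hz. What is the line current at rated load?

P_out = 89.4 kW = 89400 W
P_in = P_out / η = 89400 / 0.867 = 103114 W
I_L = P_in / (√3·V_L·cosφ) = 103114 / (1.732 × 208 × 0.84) = 341 A

341 A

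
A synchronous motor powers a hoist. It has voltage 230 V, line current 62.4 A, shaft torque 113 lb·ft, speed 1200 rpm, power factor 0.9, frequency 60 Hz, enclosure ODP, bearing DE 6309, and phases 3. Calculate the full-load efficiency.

τ = 113 lb·ft × 1.356 = 153.2 N·m
ω = 2π × 1200/60 = 125.7 rad/s; P_out = τω = 153.2 × 125.7 = 19257 W
P_in = √3·V_L·I_L·cosφ = 1.732 × 230 × 62.4 × 0.9 = 22372 W
η = P_out / P_in = 19257 / 22372 = 0.861 = 86.1%

86.1 %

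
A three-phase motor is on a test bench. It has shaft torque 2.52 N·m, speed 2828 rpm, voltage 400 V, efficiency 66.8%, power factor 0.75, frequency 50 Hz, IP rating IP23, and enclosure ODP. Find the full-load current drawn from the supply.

ω = 2π×2828/60 = 296.1 rad/s; P_out = τω = 2.52 × 296.1 = 746 W
P_in = P_out / η = 746 / 0.668 = 1117 W
I_L = P_in / (√3·V_L·cosφ) = 1117 / (1.732 × 400 × 0.75) = 2.15 A

2.15 A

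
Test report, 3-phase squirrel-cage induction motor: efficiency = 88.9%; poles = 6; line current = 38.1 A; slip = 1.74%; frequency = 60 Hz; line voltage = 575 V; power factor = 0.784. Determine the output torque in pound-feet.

158 lb·ft

P_in = √3·V·I·cosφ = 1.732 × 575 × 38.1 × 0.784 = 29748 W
P_out = η·P_in = 0.889 × 29748 = 26446 W
n_s = 120×60/6 = 1200 rpm; n = 1200×(1−0.0174) = 1179 rpm
ω = 2π×1179/60 = 123.5 rad/s
τ = P_out/ω = 26446/123.5 = 214.1 N·m
In lb·ft: 214.1/1.356 = 158 lb·ft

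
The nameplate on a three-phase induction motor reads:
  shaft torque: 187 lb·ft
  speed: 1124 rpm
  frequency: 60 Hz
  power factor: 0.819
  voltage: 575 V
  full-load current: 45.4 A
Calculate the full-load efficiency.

τ = 187 lb·ft × 1.356 = 253.6 N·m
ω = 2π × 1124/60 = 117.7 rad/s; P_out = τω = 253.6 × 117.7 = 29849 W
P_in = √3·V_L·I_L·cosφ = 1.732 × 575 × 45.4 × 0.819 = 37030 W
η = P_out / P_in = 29849 / 37030 = 0.806 = 80.6%

80.6 %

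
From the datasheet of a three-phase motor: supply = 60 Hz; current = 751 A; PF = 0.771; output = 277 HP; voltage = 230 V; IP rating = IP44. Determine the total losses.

24 kW

P_in = √3·V·I·cosφ = 1.732×230×751×0.771 = 230659 W
P_out = 277×746 = 206642 W
Losses = P_in − P_out = 230659 − 206642 = 24017 W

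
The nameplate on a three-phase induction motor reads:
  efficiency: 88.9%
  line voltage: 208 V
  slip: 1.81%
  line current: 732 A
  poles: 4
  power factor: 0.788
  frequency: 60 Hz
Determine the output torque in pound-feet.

736 lb·ft

P_in = √3·V·I·cosφ = 1.732 × 208 × 732 × 0.788 = 207801 W
P_out = η·P_in = 0.889 × 207801 = 184735 W
n_s = 120×60/4 = 1800 rpm; n = 1800×(1−0.0181) = 1767 rpm
ω = 2π×1767/60 = 185 rad/s
τ = P_out/ω = 184735/185 = 998.6 N·m
In lb·ft: 998.6/1.356 = 736 lb·ft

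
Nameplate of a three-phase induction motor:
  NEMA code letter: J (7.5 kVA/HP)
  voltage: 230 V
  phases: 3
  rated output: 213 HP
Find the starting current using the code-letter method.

4010 A

S_LR = 7.5 × 213 = 1597.5 kVA
I_LR = S_LR/(√3·V_L) = 1597500/(1.732×230) = 4010 A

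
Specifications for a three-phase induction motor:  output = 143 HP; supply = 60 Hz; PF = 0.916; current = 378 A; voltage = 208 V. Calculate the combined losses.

18100 W

P_in = √3·V·I·cosφ = 1.732×208×378×0.916 = 124738 W
P_out = 143×746 = 106678 W
Losses = P_in − P_out = 124738 − 106678 = 18060 W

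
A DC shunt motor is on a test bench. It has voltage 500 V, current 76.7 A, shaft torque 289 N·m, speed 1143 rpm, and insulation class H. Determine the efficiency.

ω = 2π × 1143/60 = 119.7 rad/s; P_out = τω = 289 × 119.7 = 34593 W
P_in = V·I = 500 × 76.7 = 38350 W
η = P_out / P_in = 34593 / 38350 = 0.902 = 90.2%

90.2 %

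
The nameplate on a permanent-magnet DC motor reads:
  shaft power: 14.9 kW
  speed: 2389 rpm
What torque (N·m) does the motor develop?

59.6 N·m

ω = 2π × 2389/60 = 250.2 rad/s
τ = P/ω = 14900/250.2 = 59.6 N·m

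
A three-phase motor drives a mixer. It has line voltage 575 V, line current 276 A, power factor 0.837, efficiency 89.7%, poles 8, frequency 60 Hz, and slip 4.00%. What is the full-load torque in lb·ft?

P_in = √3·V·I·cosφ = 1.732 × 575 × 276 × 0.837 = 230065 W
P_out = η·P_in = 0.897 × 230065 = 206368 W
n_s = 120×60/8 = 900 rpm; n = 900×(1−0.04) = 864 rpm
ω = 2π×864/60 = 90.48 rad/s
τ = P_out/ω = 206368/90.48 = 2281 N·m
In lb·ft: 2281/1.356 = 1680 lb·ft

1680 lb·ft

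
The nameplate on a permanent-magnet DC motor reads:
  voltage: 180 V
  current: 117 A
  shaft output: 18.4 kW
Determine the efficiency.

87.4 %

P_out = 18.4 kW = 18400 W
P_in = V·I = 180 × 117 = 21060 W
η = P_out / P_in = 18400 / 21060 = 0.874 = 87.4%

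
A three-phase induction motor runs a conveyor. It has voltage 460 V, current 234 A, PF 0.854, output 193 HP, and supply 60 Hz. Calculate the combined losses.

15200 W

P_in = √3·V·I·cosφ = 1.732×460×234×0.854 = 159213 W
P_out = 193×746 = 143978 W
Losses = P_in − P_out = 159213 − 143978 = 15235 W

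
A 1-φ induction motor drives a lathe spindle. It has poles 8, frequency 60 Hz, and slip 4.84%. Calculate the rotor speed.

n_s = 120f/p = 120×60/8 = 900 rpm
n = n_s(1 − s) = 900 × (1 − 0.0484) = 856 rpm

856 rpm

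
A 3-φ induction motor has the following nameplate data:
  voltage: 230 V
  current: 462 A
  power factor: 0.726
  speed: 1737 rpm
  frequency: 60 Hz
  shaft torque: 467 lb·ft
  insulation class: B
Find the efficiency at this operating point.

86.2 %

τ = 467 lb·ft × 1.356 = 633.3 N·m
ω = 2π × 1737/60 = 181.9 rad/s; P_out = τω = 633.3 × 181.9 = 115197 W
P_in = √3·V_L·I_L·cosφ = 1.732 × 230 × 462 × 0.726 = 133615 W
η = P_out / P_in = 115197 / 133615 = 0.862 = 86.2%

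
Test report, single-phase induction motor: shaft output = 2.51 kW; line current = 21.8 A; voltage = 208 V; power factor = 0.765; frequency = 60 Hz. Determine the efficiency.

P_out = 2.51 kW = 2510 W
P_in = V·I·cosφ = 208 × 21.8 × 0.765 = 3469 W
η = P_out / P_in = 2510 / 3469 = 0.724 = 72.4%

72.4 %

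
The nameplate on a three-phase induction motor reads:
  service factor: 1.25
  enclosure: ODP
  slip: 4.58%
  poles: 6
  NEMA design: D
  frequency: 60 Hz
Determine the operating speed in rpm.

1145 rpm

n_s = 120f/p = 120×60/6 = 1200 rpm
n = n_s(1 − s) = 1200 × (1 − 0.0458) = 1145 rpm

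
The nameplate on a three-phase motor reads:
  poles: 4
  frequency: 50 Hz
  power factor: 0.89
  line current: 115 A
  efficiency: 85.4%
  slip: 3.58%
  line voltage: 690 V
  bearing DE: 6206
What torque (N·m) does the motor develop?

P_in = √3·V·I·cosφ = 1.732 × 690 × 115 × 0.89 = 122316 W
P_out = η·P_in = 0.854 × 122316 = 104458 W
n_s = 120×50/4 = 1500 rpm; n = 1500×(1−0.0358) = 1446 rpm
ω = 2π×1446/60 = 151.4 rad/s
τ = P_out/ω = 104458/151.4 = 690 N·m

690 N·m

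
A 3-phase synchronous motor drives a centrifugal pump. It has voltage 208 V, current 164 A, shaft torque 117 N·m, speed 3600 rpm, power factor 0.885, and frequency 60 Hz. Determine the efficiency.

84.4 %

ω = 2π × 3600/60 = 377 rad/s; P_out = τω = 117 × 377 = 44109 W
P_in = √3·V_L·I_L·cosφ = 1.732 × 208 × 164 × 0.885 = 52288 W
η = P_out / P_in = 44109 / 52288 = 0.844 = 84.4%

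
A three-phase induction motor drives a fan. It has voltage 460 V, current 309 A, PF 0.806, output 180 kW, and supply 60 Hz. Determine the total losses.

18.4 kW

P_in = √3·V·I·cosφ = 1.732×460×309×0.806 = 198426 W
P_out = 180000 W
Losses = P_in − P_out = 198426 − 180000 = 18426 W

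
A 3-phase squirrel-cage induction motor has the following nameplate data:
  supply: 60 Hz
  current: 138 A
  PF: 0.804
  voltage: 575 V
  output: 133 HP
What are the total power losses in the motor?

11300 W

P_in = √3·V·I·cosφ = 1.732×575×138×0.804 = 110497 W
P_out = 133×746 = 99218 W
Losses = P_in − P_out = 110497 − 99218 = 11279 W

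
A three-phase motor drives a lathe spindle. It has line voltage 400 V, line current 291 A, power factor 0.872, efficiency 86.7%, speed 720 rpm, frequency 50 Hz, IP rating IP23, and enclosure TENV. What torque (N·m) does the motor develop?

2020 N·m

P_in = √3·V·I·cosφ = 1.732 × 400 × 291 × 0.872 = 175799 W
P_out = η·P_in = 0.867 × 175799 = 152418 W
n = 720 rpm
ω = 2π×720/60 = 75.4 rad/s
τ = P_out/ω = 152418/75.4 = 2020 N·m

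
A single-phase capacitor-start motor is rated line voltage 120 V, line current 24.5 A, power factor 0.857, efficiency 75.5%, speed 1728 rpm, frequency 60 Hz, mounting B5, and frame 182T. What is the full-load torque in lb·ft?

7.75 lb·ft

P_in = V·I·cosφ = 120 × 24.5 × 0.857 = 2520 W
P_out = η·P_in = 0.755 × 2520 = 1903 W
n = 1728 rpm
ω = 2π×1728/60 = 181 rad/s
τ = P_out/ω = 1903/181 = 10.51 N·m
In lb·ft: 10.51/1.356 = 7.75 lb·ft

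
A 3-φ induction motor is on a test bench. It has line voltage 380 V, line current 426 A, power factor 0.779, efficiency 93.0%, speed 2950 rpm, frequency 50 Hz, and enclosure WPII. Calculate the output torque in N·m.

P_in = √3·V·I·cosφ = 1.732 × 380 × 426 × 0.779 = 218413 W
P_out = η·P_in = 0.93 × 218413 = 203124 W
n = 2950 rpm
ω = 2π×2950/60 = 308.9 rad/s
τ = P_out/ω = 203124/308.9 = 658 N·m

658 N·m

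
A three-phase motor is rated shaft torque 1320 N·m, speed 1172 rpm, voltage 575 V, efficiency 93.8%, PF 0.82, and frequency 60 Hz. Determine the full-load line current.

211 A

ω = 2π×1172/60 = 122.7 rad/s; P_out = τω = 1320 × 122.7 = 161964 W
P_in = P_out / η = 161964 / 0.938 = 172670 W
I_L = P_in / (√3·V_L·cosφ) = 172670 / (1.732 × 575 × 0.82) = 211 A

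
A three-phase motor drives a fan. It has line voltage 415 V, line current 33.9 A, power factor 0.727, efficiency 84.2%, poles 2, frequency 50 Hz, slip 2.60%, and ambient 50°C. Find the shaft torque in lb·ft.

36 lb·ft

P_in = √3·V·I·cosφ = 1.732 × 415 × 33.9 × 0.727 = 17715 W
P_out = η·P_in = 0.842 × 17715 = 14916 W
n_s = 120×50/2 = 3000 rpm; n = 3000×(1−0.026) = 2922 rpm
ω = 2π×2922/60 = 306 rad/s
τ = P_out/ω = 14916/306 = 48.75 N·m
In lb·ft: 48.75/1.356 = 36 lb·ft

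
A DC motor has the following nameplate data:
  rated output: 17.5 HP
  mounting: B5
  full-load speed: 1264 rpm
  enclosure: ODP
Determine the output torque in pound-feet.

72.7 lb·ft

P_out = 17.5 × 746 = 13055 W
ω = 2π × 1264/60 = 132.4 rad/s
τ = P_out/ω = 13055/132.4 = 98.6 N·m
In lb·ft: 98.6/1.356 = 72.7 lb·ft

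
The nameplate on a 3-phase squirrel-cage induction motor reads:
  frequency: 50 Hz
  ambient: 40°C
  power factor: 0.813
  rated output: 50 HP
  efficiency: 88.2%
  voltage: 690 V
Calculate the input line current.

P_out = 50 × 746 = 37300 W
P_in = P_out / η = 37300 / 0.882 = 42290 W
I_L = P_in / (√3·V_L·cosφ) = 42290 / (1.732 × 690 × 0.813) = 43.5 A

43.5 A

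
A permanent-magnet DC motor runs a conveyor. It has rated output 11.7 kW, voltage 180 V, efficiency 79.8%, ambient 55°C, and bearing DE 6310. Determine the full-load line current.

P_out = 11.7 kW = 11700 W
P_in = P_out / η = 11700 / 0.798 = 14662 W
I = P_in / V = 14662 / 180 = 81.5 A

81.5 A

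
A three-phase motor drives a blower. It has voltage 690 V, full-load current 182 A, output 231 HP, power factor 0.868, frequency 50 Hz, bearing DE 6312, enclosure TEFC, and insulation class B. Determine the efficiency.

91.3 %

P_out = 231 × 746 = 172326 W
P_in = √3·V_L·I_L·cosφ = 1.732 × 690 × 182 × 0.868 = 188794 W
η = P_out / P_in = 172326 / 188794 = 0.913 = 91.3%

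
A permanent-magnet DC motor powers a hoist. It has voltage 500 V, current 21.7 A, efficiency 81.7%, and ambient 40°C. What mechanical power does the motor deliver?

P_in = V·I = 500 × 21.7 = 10850 W
P_out = η·P_in = 0.817 × 10850 = 8864 W

8.86 kW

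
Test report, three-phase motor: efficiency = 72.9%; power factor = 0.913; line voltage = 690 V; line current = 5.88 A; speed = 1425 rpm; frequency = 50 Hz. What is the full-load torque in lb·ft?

P_in = √3·V·I·cosφ = 1.732 × 690 × 5.88 × 0.913 = 6416 W
P_out = η·P_in = 0.729 × 6416 = 4677 W
n = 1425 rpm
ω = 2π×1425/60 = 149.2 rad/s
τ = P_out/ω = 4677/149.2 = 31.35 N·m
In lb·ft: 31.35/1.356 = 23.1 lb·ft

23.1 lb·ft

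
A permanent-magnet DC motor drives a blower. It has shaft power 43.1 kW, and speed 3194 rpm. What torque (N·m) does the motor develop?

129 N·m

ω = 2π × 3194/60 = 334.5 rad/s
τ = P/ω = 43100/334.5 = 129 N·m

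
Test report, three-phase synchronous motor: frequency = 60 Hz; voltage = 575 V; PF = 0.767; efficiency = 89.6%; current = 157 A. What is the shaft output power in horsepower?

144 HP

P_in = √3·V·I·cosφ = 1.732 × 575 × 157 × 0.767 = 119925 W
P_out = η·P_in = 0.896 × 119925 = 107453 W
= 107453/746 = 144 HP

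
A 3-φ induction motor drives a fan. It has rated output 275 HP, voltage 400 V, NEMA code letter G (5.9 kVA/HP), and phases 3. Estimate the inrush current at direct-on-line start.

S_LR = 5.9 × 275 = 1622.5 kVA
I_LR = S_LR/(√3·V_L) = 1622500/(1.732×400) = 2340 A

2340 A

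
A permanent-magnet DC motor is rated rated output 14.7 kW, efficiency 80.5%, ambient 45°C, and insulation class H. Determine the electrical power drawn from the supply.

P_out = 14700 W
P_in = P_out/η = 14700/0.805 = 18261 W = 18.3 kW

18.3 kW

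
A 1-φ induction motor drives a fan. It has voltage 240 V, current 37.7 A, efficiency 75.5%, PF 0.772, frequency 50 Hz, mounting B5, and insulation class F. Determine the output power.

5.27 kW

P_in = V·I·cosφ = 240 × 37.7 × 0.772 = 6985 W
P_out = η·P_in = 0.755 × 6985 = 5274 W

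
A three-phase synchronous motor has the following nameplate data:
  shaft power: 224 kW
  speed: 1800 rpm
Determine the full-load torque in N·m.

ω = 2π × 1800/60 = 188.5 rad/s
τ = P/ω = 224000/188.5 = 1190 N·m

1190 N·m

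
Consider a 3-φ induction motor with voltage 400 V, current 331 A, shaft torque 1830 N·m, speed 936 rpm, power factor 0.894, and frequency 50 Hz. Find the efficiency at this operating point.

ω = 2π × 936/60 = 98.02 rad/s; P_out = τω = 1830 × 98.02 = 179377 W
P_in = √3·V_L·I_L·cosφ = 1.732 × 400 × 331 × 0.894 = 205009 W
η = P_out / P_in = 179377 / 205009 = 0.875 = 87.5%

87.5 %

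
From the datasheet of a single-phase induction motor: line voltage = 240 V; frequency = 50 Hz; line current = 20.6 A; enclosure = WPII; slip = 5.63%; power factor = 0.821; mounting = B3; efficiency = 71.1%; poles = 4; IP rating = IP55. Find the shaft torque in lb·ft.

P_in = V·I·cosφ = 240 × 20.6 × 0.821 = 4059 W
P_out = η·P_in = 0.711 × 4059 = 2886 W
n_s = 120×50/4 = 1500 rpm; n = 1500×(1−0.0563) = 1416 rpm
ω = 2π×1416/60 = 148.3 rad/s
τ = P_out/ω = 2886/148.3 = 19.46 N·m
In lb·ft: 19.46/1.356 = 14.4 lb·ft

14.4 lb·ft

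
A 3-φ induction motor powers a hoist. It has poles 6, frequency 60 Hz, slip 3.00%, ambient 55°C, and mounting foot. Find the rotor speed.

n_s = 120f/p = 120×60/6 = 1200 rpm
n = n_s(1 − s) = 1200 × (1 − 0.03) = 1164 rpm

1164 rpm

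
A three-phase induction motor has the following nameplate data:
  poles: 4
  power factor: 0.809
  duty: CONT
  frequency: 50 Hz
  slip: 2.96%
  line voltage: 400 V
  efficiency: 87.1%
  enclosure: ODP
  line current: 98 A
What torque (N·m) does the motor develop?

314 N·m

P_in = √3·V·I·cosφ = 1.732 × 400 × 98 × 0.809 = 54927 W
P_out = η·P_in = 0.871 × 54927 = 47841 W
n_s = 120×50/4 = 1500 rpm; n = 1500×(1−0.0296) = 1456 rpm
ω = 2π×1456/60 = 152.5 rad/s
τ = P_out/ω = 47841/152.5 = 314 N·m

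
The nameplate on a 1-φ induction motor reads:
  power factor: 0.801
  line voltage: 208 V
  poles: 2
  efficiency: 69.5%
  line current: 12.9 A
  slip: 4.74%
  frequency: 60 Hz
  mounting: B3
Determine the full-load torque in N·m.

4.16 N·m

P_in = V·I·cosφ = 208 × 12.9 × 0.801 = 2149 W
P_out = η·P_in = 0.695 × 2149 = 1494 W
n_s = 120×60/2 = 3600 rpm; n = 3600×(1−0.0474) = 3429 rpm
ω = 2π×3429/60 = 359.1 rad/s
τ = P_out/ω = 1494/359.1 = 4.16 N·m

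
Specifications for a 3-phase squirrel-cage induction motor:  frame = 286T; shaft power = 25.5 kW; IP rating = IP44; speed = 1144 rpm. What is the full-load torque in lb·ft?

ω = 2π × 1144/60 = 119.8 rad/s
τ = P/ω = 25500/119.8 = 212.9 N·m
In lb·ft: 212.9/1.356 = 157 lb·ft

157 lb·ft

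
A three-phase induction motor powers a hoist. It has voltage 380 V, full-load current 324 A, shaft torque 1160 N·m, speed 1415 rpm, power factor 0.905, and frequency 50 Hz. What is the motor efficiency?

89.1 %

ω = 2π × 1415/60 = 148.2 rad/s; P_out = τω = 1160 × 148.2 = 171912 W
P_in = √3·V_L·I_L·cosφ = 1.732 × 380 × 324 × 0.905 = 192986 W
η = P_out / P_in = 171912 / 192986 = 0.891 = 89.1%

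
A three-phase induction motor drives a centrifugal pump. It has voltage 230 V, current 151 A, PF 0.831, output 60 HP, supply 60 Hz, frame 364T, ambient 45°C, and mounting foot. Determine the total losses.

5230 W

P_in = √3·V·I·cosφ = 1.732×230×151×0.831 = 49987 W
P_out = 60×746 = 44760 W
Losses = P_in − P_out = 49987 − 44760 = 5227 W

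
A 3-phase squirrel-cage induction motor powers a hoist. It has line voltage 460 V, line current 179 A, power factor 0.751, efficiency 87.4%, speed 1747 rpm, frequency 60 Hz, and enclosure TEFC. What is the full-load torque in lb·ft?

P_in = √3·V·I·cosφ = 1.732 × 460 × 179 × 0.751 = 107102 W
P_out = η·P_in = 0.874 × 107102 = 93607 W
n = 1747 rpm
ω = 2π×1747/60 = 182.9 rad/s
τ = P_out/ω = 93607/182.9 = 511.8 N·m
In lb·ft: 511.8/1.356 = 377 lb·ft

377 lb·ft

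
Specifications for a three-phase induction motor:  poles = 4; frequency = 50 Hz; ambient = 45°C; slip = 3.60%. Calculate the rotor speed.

n_s = 120f/p = 120×50/4 = 1500 rpm
n = n_s(1 − s) = 1500 × (1 − 0.036) = 1446 rpm

1446 rpm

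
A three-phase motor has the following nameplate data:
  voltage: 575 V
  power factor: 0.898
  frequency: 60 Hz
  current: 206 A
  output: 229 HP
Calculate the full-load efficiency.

P_out = 229 × 746 = 170834 W
P_in = √3·V_L·I_L·cosφ = 1.732 × 575 × 206 × 0.898 = 184230 W
η = P_out / P_in = 170834 / 184230 = 0.927 = 92.7%

92.7 %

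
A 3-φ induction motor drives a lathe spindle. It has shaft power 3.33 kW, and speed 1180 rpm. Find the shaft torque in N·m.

ω = 2π × 1180/60 = 123.6 rad/s
τ = P/ω = 3330/123.6 = 26.9 N·m

26.9 N·m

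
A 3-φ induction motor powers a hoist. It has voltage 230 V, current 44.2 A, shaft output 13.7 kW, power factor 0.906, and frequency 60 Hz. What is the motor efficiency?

P_out = 13.7 kW = 13700 W
P_in = √3·V_L·I_L·cosφ = 1.732 × 230 × 44.2 × 0.906 = 15952 W
η = P_out / P_in = 13700 / 15952 = 0.859 = 85.9%

85.9 %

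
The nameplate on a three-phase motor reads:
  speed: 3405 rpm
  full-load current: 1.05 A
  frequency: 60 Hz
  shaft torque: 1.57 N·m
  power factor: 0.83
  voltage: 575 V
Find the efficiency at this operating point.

ω = 2π × 3405/60 = 356.6 rad/s; P_out = τω = 1.57 × 356.6 = 560 W
P_in = √3·V_L·I_L·cosφ = 1.732 × 575 × 1.05 × 0.83 = 868 W
η = P_out / P_in = 560 / 868 = 0.645 = 64.5%

64.5 %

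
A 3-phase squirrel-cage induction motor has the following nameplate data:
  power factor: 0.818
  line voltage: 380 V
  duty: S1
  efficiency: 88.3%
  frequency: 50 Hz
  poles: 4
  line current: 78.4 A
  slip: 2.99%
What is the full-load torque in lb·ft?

180 lb·ft

P_in = √3·V·I·cosφ = 1.732 × 380 × 78.4 × 0.818 = 42209 W
P_out = η·P_in = 0.883 × 42209 = 37271 W
n_s = 120×50/4 = 1500 rpm; n = 1500×(1−0.0299) = 1455 rpm
ω = 2π×1455/60 = 152.4 rad/s
τ = P_out/ω = 37271/152.4 = 244.6 N·m
In lb·ft: 244.6/1.356 = 180 lb·ft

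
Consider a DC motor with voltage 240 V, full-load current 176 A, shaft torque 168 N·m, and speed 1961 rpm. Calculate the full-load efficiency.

ω = 2π × 1961/60 = 205.4 rad/s; P_out = τω = 168 × 205.4 = 34507 W
P_in = V·I = 240 × 176 = 42240 W
η = P_out / P_in = 34507 / 42240 = 0.817 = 81.7%

81.7 %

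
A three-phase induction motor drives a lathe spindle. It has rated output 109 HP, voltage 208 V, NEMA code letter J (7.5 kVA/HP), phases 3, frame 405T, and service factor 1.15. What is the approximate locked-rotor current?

S_LR = 7.5 × 109 = 817.5 kVA
I_LR = S_LR/(√3·V_L) = 817500/(1.732×208) = 2270 A

2270 A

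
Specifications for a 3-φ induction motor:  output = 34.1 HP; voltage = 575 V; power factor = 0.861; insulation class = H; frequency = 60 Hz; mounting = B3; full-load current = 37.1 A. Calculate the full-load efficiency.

80.0 %

P_out = 34.1 × 746 = 25439 W
P_in = √3·V_L·I_L·cosφ = 1.732 × 575 × 37.1 × 0.861 = 31812 W
η = P_out / P_in = 25439 / 31812 = 0.800 = 80.0%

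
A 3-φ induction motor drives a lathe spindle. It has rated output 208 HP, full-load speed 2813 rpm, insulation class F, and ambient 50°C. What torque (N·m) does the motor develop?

P_out = 208 × 746 = 155168 W
ω = 2π × 2813/60 = 294.6 rad/s
τ = P_out/ω = 155168/294.6 = 527 N·m

527 N·m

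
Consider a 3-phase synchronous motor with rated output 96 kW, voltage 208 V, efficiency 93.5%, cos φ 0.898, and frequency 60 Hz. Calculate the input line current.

317 A

P_out = 96 kW = 96000 W
P_in = P_out / η = 96000 / 0.935 = 102674 W
I_L = P_in / (√3·V_L·cosφ) = 102674 / (1.732 × 208 × 0.898) = 317 A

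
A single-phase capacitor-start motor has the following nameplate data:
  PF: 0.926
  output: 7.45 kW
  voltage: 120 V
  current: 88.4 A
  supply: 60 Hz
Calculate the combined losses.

P_in = V·I·cosφ = 120×88.4×0.926 = 9823 W
P_out = 7450 W
Losses = P_in − P_out = 9823 − 7450 = 2373 W

2370 W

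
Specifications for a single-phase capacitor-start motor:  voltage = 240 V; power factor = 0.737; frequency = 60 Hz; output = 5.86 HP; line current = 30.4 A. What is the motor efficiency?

P_out = 5.86 × 746 = 4372 W
P_in = V·I·cosφ = 240 × 30.4 × 0.737 = 5377 W
η = P_out / P_in = 4372 / 5377 = 0.813 = 81.3%

81.3 %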